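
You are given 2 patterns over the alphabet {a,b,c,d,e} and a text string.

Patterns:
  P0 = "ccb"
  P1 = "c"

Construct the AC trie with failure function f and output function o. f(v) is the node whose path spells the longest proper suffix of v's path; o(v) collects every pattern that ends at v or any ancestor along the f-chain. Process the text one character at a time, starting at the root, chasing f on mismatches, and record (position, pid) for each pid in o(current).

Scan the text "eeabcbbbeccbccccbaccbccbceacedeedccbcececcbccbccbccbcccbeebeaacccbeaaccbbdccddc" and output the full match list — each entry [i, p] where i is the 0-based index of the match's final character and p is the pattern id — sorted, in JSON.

Build:
Trie (insert patterns):
  n0 'ε': c→1
  n1 'c': c→2  ←P1
  n2 'cc': b→3
  n3 'ccb': ·  ←P0

Failure links (BFS by depth):
  fail(1) 'c': from fail(0)=0 chase 'c': 0 ⇒ 0;  out={1}∪out(0)={1}
  fail(2) 'cc': from fail(1)=0 chase 'c': 0 ⇒ 1;  out=∅∪out(1)={1}
  fail(3) 'ccb': from fail(2)=1 chase 'b': 1→0 ⇒ 0;  out={0}∪out(0)={0}

Run:
[0] read 'e'  n0⇒n0
[1] read 'e'  n0⇒n0
[2] read 'a'  n0⇒n0
[3] read 'b'  n0⇒n0
[4] read 'c'  n0⇒n1  ** P1@[4:4]
[5] read 'b'  n1⇒n0 (fail-walked)
[6] read 'b'  n0⇒n0
[7] read 'b'  n0⇒n0
[8] read 'e'  n0⇒n0
[9] read 'c'  n0⇒n1  ** P1@[9:9]
[10] read 'c'  n1⇒n2  ** P1@[10:10]
[11] read 'b'  n2⇒n3  ** P0@[9:11]
[12] read 'c'  n3⇒n1 (fail-walked)  ** P1@[12:12]
[13] read 'c'  n1⇒n2  ** P1@[13:13]
[14] read 'c'  n2⇒n2 (fail-walked)  ** P1@[14:14]
[15] read 'c'  n2⇒n2 (fail-walked)  ** P1@[15:15]
[16] read 'b'  n2⇒n3  ** P0@[14:16]
[17] read 'a'  n3⇒n0 (fail-walked)
[18] read 'c'  n0⇒n1  ** P1@[18:18]
[19] read 'c'  n1⇒n2  ** P1@[19:19]
[20] read 'b'  n2⇒n3  ** P0@[18:20]
[21] read 'c'  n3⇒n1 (fail-walked)  ** P1@[21:21]
[22] read 'c'  n1⇒n2  ** P1@[22:22]
[23] read 'b'  n2⇒n3  ** P0@[21:23]
[24] read 'c'  n3⇒n1 (fail-walked)  ** P1@[24:24]
[25] read 'e'  n1⇒n0 (fail-walked)
[26] read 'a'  n0⇒n0
[27] read 'c'  n0⇒n1  ** P1@[27:27]
[28] read 'e'  n1⇒n0 (fail-walked)
[29] read 'd'  n0⇒n0
[30] read 'e'  n0⇒n0
[31] read 'e'  n0⇒n0
[32] read 'd'  n0⇒n0
[33] read 'c'  n0⇒n1  ** P1@[33:33]
[34] read 'c'  n1⇒n2  ** P1@[34:34]
[35] read 'b'  n2⇒n3  ** P0@[33:35]
[36] read 'c'  n3⇒n1 (fail-walked)  ** P1@[36:36]
[37] read 'e'  n1⇒n0 (fail-walked)
[38] read 'c'  n0⇒n1  ** P1@[38:38]
[39] read 'e'  n1⇒n0 (fail-walked)
[40] read 'c'  n0⇒n1  ** P1@[40:40]
[41] read 'c'  n1⇒n2  ** P1@[41:41]
[42] read 'b'  n2⇒n3  ** P0@[40:42]
[43] read 'c'  n3⇒n1 (fail-walked)  ** P1@[43:43]
[44] read 'c'  n1⇒n2  ** P1@[44:44]
[45] read 'b'  n2⇒n3  ** P0@[43:45]
[46] read 'c'  n3⇒n1 (fail-walked)  ** P1@[46:46]
[47] read 'c'  n1⇒n2  ** P1@[47:47]
[48] read 'b'  n2⇒n3  ** P0@[46:48]
[49] read 'c'  n3⇒n1 (fail-walked)  ** P1@[49:49]
[50] read 'c'  n1⇒n2  ** P1@[50:50]
[51] read 'b'  n2⇒n3  ** P0@[49:51]
[52] read 'c'  n3⇒n1 (fail-walked)  ** P1@[52:52]
[53] read 'c'  n1⇒n2  ** P1@[53:53]
[54] read 'c'  n2⇒n2 (fail-walked)  ** P1@[54:54]
[55] read 'b'  n2⇒n3  ** P0@[53:55]
[56] read 'e'  n3⇒n0 (fail-walked)
[57] read 'e'  n0⇒n0
[58] read 'b'  n0⇒n0
[59] read 'e'  n0⇒n0
[60] read 'a'  n0⇒n0
[61] read 'a'  n0⇒n0
[62] read 'c'  n0⇒n1  ** P1@[62:62]
[63] read 'c'  n1⇒n2  ** P1@[63:63]
[64] read 'c'  n2⇒n2 (fail-walked)  ** P1@[64:64]
[65] read 'b'  n2⇒n3  ** P0@[63:65]
[66] read 'e'  n3⇒n0 (fail-walked)
[67] read 'a'  n0⇒n0
[68] read 'a'  n0⇒n0
[69] read 'c'  n0⇒n1  ** P1@[69:69]
[70] read 'c'  n1⇒n2  ** P1@[70:70]
[71] read 'b'  n2⇒n3  ** P0@[69:71]
[72] read 'b'  n3⇒n0 (fail-walked)
[73] read 'd'  n0⇒n0
[74] read 'c'  n0⇒n1  ** P1@[74:74]
[75] read 'c'  n1⇒n2  ** P1@[75:75]
[76] read 'd'  n2⇒n0 (fail-walked)
[77] read 'd'  n0⇒n0
[78] read 'c'  n0⇒n1  ** P1@[78:78]

Matches: [[4,1],[9,1],[10,1],[11,0],[12,1],[13,1],[14,1],[15,1],[16,0],[18,1],[19,1],[20,0],[21,1],[22,1],[23,0],[24,1],[27,1],[33,1],[34,1],[35,0],[36,1],[38,1],[40,1],[41,1],[42,0],[43,1],[44,1],[45,0],[46,1],[47,1],[48,0],[49,1],[50,1],[51,0],[52,1],[53,1],[54,1],[55,0],[62,1],[63,1],[64,1],[65,0],[69,1],[70,1],[71,0],[74,1],[75,1],[78,1]]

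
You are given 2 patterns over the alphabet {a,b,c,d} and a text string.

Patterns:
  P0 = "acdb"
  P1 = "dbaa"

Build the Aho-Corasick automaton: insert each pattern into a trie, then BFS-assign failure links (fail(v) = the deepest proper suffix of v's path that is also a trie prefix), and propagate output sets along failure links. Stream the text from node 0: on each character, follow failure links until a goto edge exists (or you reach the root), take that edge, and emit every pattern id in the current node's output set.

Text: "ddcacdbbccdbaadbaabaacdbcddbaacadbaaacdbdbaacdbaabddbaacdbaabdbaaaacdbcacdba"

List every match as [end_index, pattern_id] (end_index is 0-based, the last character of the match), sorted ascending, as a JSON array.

Build:
Trie nodes:
  n0 'ε': a→1 d→5
  n1 'a': c→2
  n2 'ac': d→3
  n3 'acd': b→4
  n4 'acdb': ·  ←P0
  n5 'd': b→6
  n6 'db': a→7
  n7 'dba': a→8
  n8 'dbaa': ·  ←P1

BFS fail/out derivation:
  fail(1) 'a': from fail(0)=0 chase 'a': 0 ⇒ 0;  out=∅∪out(0)=∅
  fail(5) 'd': from fail(0)=0 chase 'd': 0 ⇒ 0;  out=∅∪out(0)=∅
  fail(2) 'ac': from fail(1)=0 chase 'c': 0 ⇒ 0;  out=∅∪out(0)=∅
  fail(6) 'db': from fail(5)=0 chase 'b': 0 ⇒ 0;  out=∅∪out(0)=∅
  fail(3) 'acd': from fail(2)=0 chase 'd': 0 ⇒ 5;  out=∅∪out(5)=∅
  fail(7) 'dba': from fail(6)=0 chase 'a': 0 ⇒ 1;  out=∅∪out(1)=∅
  fail(4) 'acdb': from fail(3)=5 chase 'b': 5 ⇒ 6;  out={0}∪out(6)={0}
  fail(8) 'dbaa': from fail(7)=1 chase 'a': 1→0 ⇒ 1;  out={1}∪out(1)={1}

Scan:
[0] read 'd'  n0⇒n5
[1] read 'd'  n5⇒n5 ·f
[2] read 'c'  n5⇒n0 ·f
[3] read 'a'  n0⇒n1
[4] read 'c'  n1⇒n2
[5] read 'd'  n2⇒n3
[6] read 'b'  n3⇒n4  emit P0@[3:6]
[7] read 'b'  n4⇒n0 ·f
[8] read 'c'  n0⇒n0
[9] read 'c'  n0⇒n0
[10] read 'd'  n0⇒n5
[11] read 'b'  n5⇒n6
[12] read 'a'  n6⇒n7
[13] read 'a'  n7⇒n8  emit P1@[10:13]
[14] read 'd'  n8⇒n5 ·f
[15] read 'b'  n5⇒n6
[16] read 'a'  n6⇒n7
[17] read 'a'  n7⇒n8  emit P1@[14:17]
[18] read 'b'  n8⇒n0 ·f
[19] read 'a'  n0⇒n1
[20] read 'a'  n1⇒n1 ·f
[21] read 'c'  n1⇒n2
[22] read 'd'  n2⇒n3
[23] read 'b'  n3⇒n4  emit P0@[20:23]
[24] read 'c'  n4⇒n0 ·f
[25] read 'd'  n0⇒n5
[26] read 'd'  n5⇒n5 ·f
[27] read 'b'  n5⇒n6
[28] read 'a'  n6⇒n7
[29] read 'a'  n7⇒n8  emit P1@[26:29]
[30] read 'c'  n8⇒n2 ·f
[31] read 'a'  n2⇒n1 ·f
[32] read 'd'  n1⇒n5 ·f
[33] read 'b'  n5⇒n6
[34] read 'a'  n6⇒n7
[35] read 'a'  n7⇒n8  emit P1@[32:35]
[36] read 'a'  n8⇒n1 ·f
[37] read 'c'  n1⇒n2
[38] read 'd'  n2⇒n3
[39] read 'b'  n3⇒n4  emit P0@[36:39]
[40] read 'd'  n4⇒n5 ·f
[41] read 'b'  n5⇒n6
[42] read 'a'  n6⇒n7
[43] read 'a'  n7⇒n8  emit P1@[40:43]
[44] read 'c'  n8⇒n2 ·f
[45] read 'd'  n2⇒n3
[46] read 'b'  n3⇒n4  emit P0@[43:46]
[47] read 'a'  n4⇒n7 ·f
[48] read 'a'  n7⇒n8  emit P1@[45:48]
[49] read 'b'  n8⇒n0 ·f
[50] read 'd'  n0⇒n5
[51] read 'd'  n5⇒n5 ·f
[52] read 'b'  n5⇒n6
[53] read 'a'  n6⇒n7
[54] read 'a'  n7⇒n8  emit P1@[51:54]
[55] read 'c'  n8⇒n2 ·f
[56] read 'd'  n2⇒n3
[57] read 'b'  n3⇒n4  emit P0@[54:57]
[58] read 'a'  n4⇒n7 ·f
[59] read 'a'  n7⇒n8  emit P1@[56:59]
[60] read 'b'  n8⇒n0 ·f
[61] read 'd'  n0⇒n5
[62] read 'b'  n5⇒n6
[63] read 'a'  n6⇒n7
[64] read 'a'  n7⇒n8  emit P1@[61:64]
[65] read 'a'  n8⇒n1 ·f
[66] read 'a'  n1⇒n1 ·f
[67] read 'c'  n1⇒n2
[68] read 'd'  n2⇒n3
[69] read 'b'  n3⇒n4  emit P0@[66:69]
[70] read 'c'  n4⇒n0 ·f
[71] read 'a'  n0⇒n1
[72] read 'c'  n1⇒n2
[73] read 'd'  n2⇒n3
[74] read 'b'  n3⇒n4  emit P0@[71:74]
[75] read 'a'  n4⇒n7 ·f

All matches (sorted): [[6,0],[13,1],[17,1],[23,0],[29,1],[35,1],[39,0],[43,1],[46,0],[48,1],[54,1],[57,0],[59,1],[64,1],[69,0],[74,0]]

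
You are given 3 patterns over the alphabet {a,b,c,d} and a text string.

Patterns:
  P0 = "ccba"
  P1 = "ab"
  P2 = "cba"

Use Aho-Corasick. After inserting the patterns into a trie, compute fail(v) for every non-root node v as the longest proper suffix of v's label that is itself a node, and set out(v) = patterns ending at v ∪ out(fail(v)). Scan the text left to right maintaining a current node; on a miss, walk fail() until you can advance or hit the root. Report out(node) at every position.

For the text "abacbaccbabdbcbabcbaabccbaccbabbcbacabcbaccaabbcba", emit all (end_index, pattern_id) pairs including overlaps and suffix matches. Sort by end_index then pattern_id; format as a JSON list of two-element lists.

Build automaton:
Trie (insert patterns):
  0='ε' goto a→5 c→1
  1='c' goto b→7 c→2
  2='cc' goto b→3
  3='ccb' goto a→4
  4='ccba' goto ·  [P0 ends]
  5='a' goto b→6
  6='ab' goto ·  [P1 ends]
  7='cb' goto a→8
  8='cba' goto ·  [P2 ends]

Failure links (BFS by depth):
  n1('c'): parent n0 fail=0; on 'c' 0 → fail=0;  out ∅∪∅=∅
  n5('a'): parent n0 fail=0; on 'a' 0 → fail=0;  out ∅∪∅=∅
  n2('cc'): parent n1 fail=0; on 'c' 0 → fail=1;  out ∅∪∅=∅
  n6('ab'): parent n5 fail=0; on 'b' 0 → fail=0;  out {1}∪∅={1}
  n7('cb'): parent n1 fail=0; on 'b' 0 → fail=0;  out ∅∪∅=∅
  n3('ccb'): parent n2 fail=1; on 'b' 1 → fail=7;  out ∅∪∅=∅
  n8('cba'): parent n7 fail=0; on 'a' 0 → fail=5;  out {2}∪∅={2}
  n4('ccba'): parent n3 fail=7; on 'a' 7 → fail=8;  out {0}∪{2}={0,2}

Scan:
pos 0 'a': at 5
pos 1 'b': at 6  emit P1@[0:1]
pos 2 'a': at 5 (via fail)
pos 3 'c': at 1 (via fail)
pos 4 'b': at 7
pos 5 'a': at 8  emit P2@[3:5]
pos 6 'c': at 1 (via fail)
pos 7 'c': at 2
pos 8 'b': at 3
pos 9 'a': at 4  emit P0@[6:9],P2@[7:9]
pos 10 'b': at 6 (via fail)  emit P1@[9:10]
pos 11 'd': at 0 (via fail)
pos 12 'b': at 0
pos 13 'c': at 1
pos 14 'b': at 7
pos 15 'a': at 8  emit P2@[13:15]
pos 16 'b': at 6 (via fail)  emit P1@[15:16]
pos 17 'c': at 1 (via fail)
pos 18 'b': at 7
pos 19 'a': at 8  emit P2@[17:19]
pos 20 'a': at 5 (via fail)
pos 21 'b': at 6  emit P1@[20:21]
pos 22 'c': at 1 (via fail)
pos 23 'c': at 2
pos 24 'b': at 3
pos 25 'a': at 4  emit P0@[22:25],P2@[23:25]
pos 26 'c': at 1 (via fail)
pos 27 'c': at 2
pos 28 'b': at 3
pos 29 'a': at 4  emit P0@[26:29],P2@[27:29]
pos 30 'b': at 6 (via fail)  emit P1@[29:30]
pos 31 'b': at 0 (via fail)
pos 32 'c': at 1
pos 33 'b': at 7
pos 34 'a': at 8  emit P2@[32:34]
pos 35 'c': at 1 (via fail)
pos 36 'a': at 5 (via fail)
pos 37 'b': at 6  emit P1@[36:37]
pos 38 'c': at 1 (via fail)
pos 39 'b': at 7
pos 40 'a': at 8  emit P2@[38:40]
pos 41 'c': at 1 (via fail)
pos 42 'c': at 2
pos 43 'a': at 5 (via fail)
pos 44 'a': at 5 (via fail)
pos 45 'b': at 6  emit P1@[44:45]
pos 46 'b': at 0 (via fail)
pos 47 'c': at 1
pos 48 'b': at 7
pos 49 'a': at 8  emit P2@[47:49]

Result: [[1,1],[5,2],[9,0],[9,2],[10,1],[15,2],[16,1],[19,2],[21,1],[25,0],[25,2],[29,0],[29,2],[30,1],[34,2],[37,1],[40,2],[45,1],[49,2]]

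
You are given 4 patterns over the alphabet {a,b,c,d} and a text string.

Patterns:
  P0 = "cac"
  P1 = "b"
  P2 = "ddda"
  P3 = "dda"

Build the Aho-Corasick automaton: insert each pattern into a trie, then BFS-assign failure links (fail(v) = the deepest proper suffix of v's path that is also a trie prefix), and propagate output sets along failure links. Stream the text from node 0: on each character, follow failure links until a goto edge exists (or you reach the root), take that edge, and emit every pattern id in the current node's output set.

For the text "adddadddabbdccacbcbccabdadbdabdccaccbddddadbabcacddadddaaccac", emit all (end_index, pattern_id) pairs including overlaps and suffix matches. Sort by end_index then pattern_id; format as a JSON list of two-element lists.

Build:
Trie (insert patterns):
  n0 'ε': b→4 c→1 d→5
  n1 'c': a→2
  n2 'ca': c→3
  n3 'cac': ·  [P0 ends]
  n4 'b': ·  [P1 ends]
  n5 'd': d→6
  n6 'dd': a→9 d→7
  n7 'ddd': a→8
  n8 'ddda': ·  [P2 ends]
  n9 'dda': ·  [P3 ends]

Failure links (BFS by depth):
  n1('c'): parent n0 fail=0; on 'c' 0 → fail=0;  out ∅∪∅=∅
  n4('b'): parent n0 fail=0; on 'b' 0 → fail=0;  out {1}∪∅={1}
  n5('d'): parent n0 fail=0; on 'd' 0 → fail=0;  out ∅∪∅=∅
  n2('ca'): parent n1 fail=0; on 'a' 0 → fail=0;  out ∅∪∅=∅
  n6('dd'): parent n5 fail=0; on 'd' 0 → fail=5;  out ∅∪∅=∅
  n3('cac'): parent n2 fail=0; on 'c' 0 → fail=1;  out {0}∪∅={0}
  n7('ddd'): parent n6 fail=5; on 'd' 5 → fail=6;  out ∅∪∅=∅
  n9('dda'): parent n6 fail=5; on 'a' 5→0 → fail=0;  out {3}∪∅={3}
  n8('ddda'): parent n7 fail=6; on 'a' 6 → fail=9;  out {2}∪{3}={2,3}

Run:
[0] read 'a'  n0⇒n0
[1] read 'd'  n0⇒n5
[2] read 'd'  n5⇒n6
[3] read 'd'  n6⇒n7
[4] read 'a'  n7⇒n8  emit P2@[1:4],P3@[2:4]
[5] read 'd'  n8⇒n5 (via fail)
[6] read 'd'  n5⇒n6
[7] read 'd'  n6⇒n7
[8] read 'a'  n7⇒n8  emit P2@[5:8],P3@[6:8]
[9] read 'b'  n8⇒n4 (via fail)  emit P1@[9:9]
[10] read 'b'  n4⇒n4 (via fail)  emit P1@[10:10]
[11] read 'd'  n4⇒n5 (via fail)
[12] read 'c'  n5⇒n1 (via fail)
[13] read 'c'  n1⇒n1 (via fail)
[14] read 'a'  n1⇒n2
[15] read 'c'  n2⇒n3  emit P0@[13:15]
[16] read 'b'  n3⇒n4 (via fail)  emit P1@[16:16]
[17] read 'c'  n4⇒n1 (via fail)
[18] read 'b'  n1⇒n4 (via fail)  emit P1@[18:18]
[19] read 'c'  n4⇒n1 (via fail)
[20] read 'c'  n1⇒n1 (via fail)
[21] read 'a'  n1⇒n2
[22] read 'b'  n2⇒n4 (via fail)  emit P1@[22:22]
[23] read 'd'  n4⇒n5 (via fail)
[24] read 'a'  n5⇒n0 (via fail)
[25] read 'd'  n0⇒n5
[26] read 'b'  n5⇒n4 (via fail)  emit P1@[26:26]
[27] read 'd'  n4⇒n5 (via fail)
[28] read 'a'  n5⇒n0 (via fail)
[29] read 'b'  n0⇒n4  emit P1@[29:29]
[30] read 'd'  n4⇒n5 (via fail)
[31] read 'c'  n5⇒n1 (via fail)
[32] read 'c'  n1⇒n1 (via fail)
[33] read 'a'  n1⇒n2
[34] read 'c'  n2⇒n3  emit P0@[32:34]
[35] read 'c'  n3⇒n1 (via fail)
[36] read 'b'  n1⇒n4 (via fail)  emit P1@[36:36]
[37] read 'd'  n4⇒n5 (via fail)
[38] read 'd'  n5⇒n6
[39] read 'd'  n6⇒n7
[40] read 'd'  n7⇒n7 (via fail)
[41] read 'a'  n7⇒n8  emit P2@[38:41],P3@[39:41]
[42] read 'd'  n8⇒n5 (via fail)
[43] read 'b'  n5⇒n4 (via fail)  emit P1@[43:43]
[44] read 'a'  n4⇒n0 (via fail)
[45] read 'b'  n0⇒n4  emit P1@[45:45]
[46] read 'c'  n4⇒n1 (via fail)
[47] read 'a'  n1⇒n2
[48] read 'c'  n2⇒n3  emit P0@[46:48]
[49] read 'd'  n3⇒n5 (via fail)
[50] read 'd'  n5⇒n6
[51] read 'a'  n6⇒n9  emit P3@[49:51]
[52] read 'd'  n9⇒n5 (via fail)
[53] read 'd'  n5⇒n6
[54] read 'd'  n6⇒n7
[55] read 'a'  n7⇒n8  emit P2@[52:55],P3@[53:55]
[56] read 'a'  n8⇒n0 (via fail)
[57] read 'c'  n0⇒n1
[58] read 'c'  n1⇒n1 (via fail)
[59] read 'a'  n1⇒n2
[60] read 'c'  n2⇒n3  emit P0@[58:60]

Result: [[4,2],[4,3],[8,2],[8,3],[9,1],[10,1],[15,0],[16,1],[18,1],[22,1],[26,1],[29,1],[34,0],[36,1],[41,2],[41,3],[43,1],[45,1],[48,0],[51,3],[55,2],[55,3],[60,0]]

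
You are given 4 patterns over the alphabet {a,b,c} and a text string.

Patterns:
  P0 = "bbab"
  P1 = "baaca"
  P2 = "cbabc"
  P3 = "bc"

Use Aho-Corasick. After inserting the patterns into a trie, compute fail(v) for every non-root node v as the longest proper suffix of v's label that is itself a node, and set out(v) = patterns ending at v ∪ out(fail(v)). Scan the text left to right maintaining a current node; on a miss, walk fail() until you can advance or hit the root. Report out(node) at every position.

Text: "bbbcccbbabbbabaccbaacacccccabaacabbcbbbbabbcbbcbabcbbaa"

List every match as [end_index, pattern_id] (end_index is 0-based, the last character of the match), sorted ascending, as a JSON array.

Build automaton:
Trie nodes:
  n0 'ε': b→1 c→9
  n1 'b': a→5 b→2 c→14
  n2 'bb': a→3
  n3 'bba': b→4
  n4 'bbab': ·  [P0 ends]
  n5 'ba': a→6
  n6 'baa': c→7
  n7 'baac': a→8
  n8 'baaca': ·  [P1 ends]
  n9 'c': b→10
  n10 'cb': a→11
  n11 'cba': b→12
  n12 'cbab': c→13
  n13 'cbabc': ·  [P2 ends]
  n14 'bc': ·  [P3 ends]

Failure links (BFS by depth):
  fail(1) 'b': from fail(0)=0 chase 'b': 0 ⇒ 0;  out=∅∪out(0)=∅
  fail(9) 'c': from fail(0)=0 chase 'c': 0 ⇒ 0;  out=∅∪out(0)=∅
  fail(2) 'bb': from fail(1)=0 chase 'b': 0 ⇒ 1;  out=∅∪out(1)=∅
  fail(5) 'ba': from fail(1)=0 chase 'a': 0 ⇒ 0;  out=∅∪out(0)=∅
  fail(10) 'cb': from fail(9)=0 chase 'b': 0 ⇒ 1;  out=∅∪out(1)=∅
  fail(14) 'bc': from fail(1)=0 chase 'c': 0 ⇒ 9;  out={3}∪out(9)={3}
  fail(3) 'bba': from fail(2)=1 chase 'a': 1 ⇒ 5;  out=∅∪out(5)=∅
  fail(6) 'baa': from fail(5)=0 chase 'a': 0 ⇒ 0;  out=∅∪out(0)=∅
  fail(11) 'cba': from fail(10)=1 chase 'a': 1 ⇒ 5;  out=∅∪out(5)=∅
  fail(4) 'bbab': from fail(3)=5 chase 'b': 5→0 ⇒ 1;  out={0}∪out(1)={0}
  fail(7) 'baac': from fail(6)=0 chase 'c': 0 ⇒ 9;  out=∅∪out(9)=∅
  fail(12) 'cbab': from fail(11)=5 chase 'b': 5→0 ⇒ 1;  out=∅∪out(1)=∅
  fail(8) 'baaca': from fail(7)=9 chase 'a': 9→0 ⇒ 0;  out={1}∪out(0)={1}
  fail(13) 'cbabc': from fail(12)=1 chase 'c': 1 ⇒ 14;  out={2}∪out(14)={2,3}

Scan:
[0] read 'b'  n0⇒n1
[1] read 'b'  n1⇒n2
[2] read 'b'  n2⇒n2 ·f
[3] read 'c'  n2⇒n14 ·f  ** P3@[2:3]
[4] read 'c'  n14⇒n9 ·f
[5] read 'c'  n9⇒n9 ·f
[6] read 'b'  n9⇒n10
[7] read 'b'  n10⇒n2 ·f
[8] read 'a'  n2⇒n3
[9] read 'b'  n3⇒n4  ** P0@[6:9]
[10] read 'b'  n4⇒n2 ·f
[11] read 'b'  n2⇒n2 ·f
[12] read 'a'  n2⇒n3
[13] read 'b'  n3⇒n4  ** P0@[10:13]
[14] read 'a'  n4⇒n5 ·f
[15] read 'c'  n5⇒n9 ·f
[16] read 'c'  n9⇒n9 ·f
[17] read 'b'  n9⇒n10
[18] read 'a'  n10⇒n11
[19] read 'a'  n11⇒n6 ·f
[20] read 'c'  n6⇒n7
[21] read 'a'  n7⇒n8  ** P1@[17:21]
[22] read 'c'  n8⇒n9 ·f
[23] read 'c'  n9⇒n9 ·f
[24] read 'c'  n9⇒n9 ·f
[25] read 'c'  n9⇒n9 ·f
[26] read 'c'  n9⇒n9 ·f
[27] read 'a'  n9⇒n0 ·f
[28] read 'b'  n0⇒n1
[29] read 'a'  n1⇒n5
[30] read 'a'  n5⇒n6
[31] read 'c'  n6⇒n7
[32] read 'a'  n7⇒n8  ** P1@[28:32]
[33] read 'b'  n8⇒n1 ·f
[34] read 'b'  n1⇒n2
[35] read 'c'  n2⇒n14 ·f  ** P3@[34:35]
[36] read 'b'  n14⇒n10 ·f
[37] read 'b'  n10⇒n2 ·f
[38] read 'b'  n2⇒n2 ·f
[39] read 'b'  n2⇒n2 ·f
[40] read 'a'  n2⇒n3
[41] read 'b'  n3⇒n4  ** P0@[38:41]
[42] read 'b'  n4⇒n2 ·f
[43] read 'c'  n2⇒n14 ·f  ** P3@[42:43]
[44] read 'b'  n14⇒n10 ·f
[45] read 'b'  n10⇒n2 ·f
[46] read 'c'  n2⇒n14 ·f  ** P3@[45:46]
[47] read 'b'  n14⇒n10 ·f
[48] read 'a'  n10⇒n11
[49] read 'b'  n11⇒n12
[50] read 'c'  n12⇒n13  ** P2@[46:50],P3@[49:50]
[51] read 'b'  n13⇒n10 ·f
[52] read 'b'  n10⇒n2 ·f
[53] read 'a'  n2⇒n3
[54] read 'a'  n3⇒n6 ·f

Result: [[3,3],[9,0],[13,0],[21,1],[32,1],[35,3],[41,0],[43,3],[46,3],[50,2],[50,3]]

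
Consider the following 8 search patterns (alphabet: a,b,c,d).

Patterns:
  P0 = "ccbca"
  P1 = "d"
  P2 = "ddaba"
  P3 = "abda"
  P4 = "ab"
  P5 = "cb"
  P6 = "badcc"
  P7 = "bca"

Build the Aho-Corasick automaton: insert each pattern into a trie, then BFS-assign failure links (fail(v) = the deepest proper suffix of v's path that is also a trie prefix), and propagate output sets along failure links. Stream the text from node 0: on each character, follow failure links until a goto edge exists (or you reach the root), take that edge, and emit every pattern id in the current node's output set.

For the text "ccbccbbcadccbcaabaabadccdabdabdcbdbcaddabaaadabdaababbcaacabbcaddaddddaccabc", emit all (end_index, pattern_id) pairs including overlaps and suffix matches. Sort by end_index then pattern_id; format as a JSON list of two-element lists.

Build:
Trie (insert patterns):
  0='ε' goto a→11 b→16 c→1 d→6
  1='c' goto b→15 c→2
  2='cc' goto b→3
  3='ccb' goto c→4
  4='ccbc' goto a→5
  5='ccbca' goto ·  ←P0
  6='d' goto d→7  ←P1
  7='dd' goto a→8
  8='dda' goto b→9
  9='ddab' goto a→10
  10='ddaba' goto ·  ←P2
  11='a' goto b→12
  12='ab' goto d→13  ←P4
  13='abd' goto a→14
  14='abda' goto ·  ←P3
  15='cb' goto ·  ←P5
  16='b' goto a→17 c→21
  17='ba' goto d→18
  18='bad' goto c→19
  19='badc' goto c→20
  20='badcc' goto ·  ←P6
  21='bc' goto a→22
  22='bca' goto ·  ←P7

Failure links (BFS by depth):
  fail(1) 'c': from fail(0)=0 chase 'c': 0 ⇒ 0;  out=∅∪out(0)=∅
  fail(6) 'd': from fail(0)=0 chase 'd': 0 ⇒ 0;  out={1}∪out(0)={1}
  fail(11) 'a': from fail(0)=0 chase 'a': 0 ⇒ 0;  out=∅∪out(0)=∅
  fail(16) 'b': from fail(0)=0 chase 'b': 0 ⇒ 0;  out=∅∪out(0)=∅
  fail(2) 'cc': from fail(1)=0 chase 'c': 0 ⇒ 1;  out=∅∪out(1)=∅
  fail(7) 'dd': from fail(6)=0 chase 'd': 0 ⇒ 6;  out=∅∪out(6)={1}
  fail(12) 'ab': from fail(11)=0 chase 'b': 0 ⇒ 16;  out={4}∪out(16)={4}
  fail(15) 'cb': from fail(1)=0 chase 'b': 0 ⇒ 16;  out={5}∪out(16)={5}
  fail(17) 'ba': from fail(16)=0 chase 'a': 0 ⇒ 11;  out=∅∪out(11)=∅
  fail(21) 'bc': from fail(16)=0 chase 'c': 0 ⇒ 1;  out=∅∪out(1)=∅
  fail(3) 'ccb': from fail(2)=1 chase 'b': 1 ⇒ 15;  out=∅∪out(15)={5}
  fail(8) 'dda': from fail(7)=6 chase 'a': 6→0 ⇒ 11;  out=∅∪out(11)=∅
  fail(13) 'abd': from fail(12)=16 chase 'd': 16→0 ⇒ 6;  out=∅∪out(6)={1}
  fail(18) 'bad': from fail(17)=11 chase 'd': 11→0 ⇒ 6;  out=∅∪out(6)={1}
  fail(22) 'bca': from fail(21)=1 chase 'a': 1→0 ⇒ 11;  out={7}∪out(11)={7}
  fail(4) 'ccbc': from fail(3)=15 chase 'c': 15→16 ⇒ 21;  out=∅∪out(21)=∅
  fail(9) 'ddab': from fail(8)=11 chase 'b': 11 ⇒ 12;  out=∅∪out(12)={4}
  fail(14) 'abda': from fail(13)=6 chase 'a': 6→0 ⇒ 11;  out={3}∪out(11)={3}
  fail(19) 'badc': from fail(18)=6 chase 'c': 6→0 ⇒ 1;  out=∅∪out(1)=∅
  fail(5) 'ccbca': from fail(4)=21 chase 'a': 21 ⇒ 22;  out={0}∪out(22)={0,7}
  fail(10) 'ddaba': from fail(9)=12 chase 'a': 12→16 ⇒ 17;  out={2}∪out(17)={2}
  fail(20) 'badcc': from fail(19)=1 chase 'c': 1 ⇒ 2;  out={6}∪out(2)={6}

Run:
pos 0 'c': at 1
pos 1 'c': at 2
pos 2 'b': at 3  emit P5@[1:2]
pos 3 'c': at 4
pos 4 'c': at 2 (via fail)
pos 5 'b': at 3  emit P5@[4:5]
pos 6 'b': at 16 (via fail)
pos 7 'c': at 21
pos 8 'a': at 22  emit P7@[6:8]
pos 9 'd': at 6 (via fail)  emit P1@[9:9]
pos 10 'c': at 1 (via fail)
pos 11 'c': at 2
pos 12 'b': at 3  emit P5@[11:12]
pos 13 'c': at 4
pos 14 'a': at 5  emit P0@[10:14],P7@[12:14]
pos 15 'a': at 11 (via fail)
pos 16 'b': at 12  emit P4@[15:16]
pos 17 'a': at 17 (via fail)
pos 18 'a': at 11 (via fail)
pos 19 'b': at 12  emit P4@[18:19]
pos 20 'a': at 17 (via fail)
pos 21 'd': at 18  emit P1@[21:21]
pos 22 'c': at 19
pos 23 'c': at 20  emit P6@[19:23]
pos 24 'd': at 6 (via fail)  emit P1@[24:24]
pos 25 'a': at 11 (via fail)
pos 26 'b': at 12  emit P4@[25:26]
pos 27 'd': at 13  emit P1@[27:27]
pos 28 'a': at 14  emit P3@[25:28]
pos 29 'b': at 12 (via fail)  emit P4@[28:29]
pos 30 'd': at 13  emit P1@[30:30]
pos 31 'c': at 1 (via fail)
pos 32 'b': at 15  emit P5@[31:32]
pos 33 'd': at 6 (via fail)  emit P1@[33:33]
pos 34 'b': at 16 (via fail)
pos 35 'c': at 21
pos 36 'a': at 22  emit P7@[34:36]
pos 37 'd': at 6 (via fail)  emit P1@[37:37]
pos 38 'd': at 7  emit P1@[38:38]
pos 39 'a': at 8
pos 40 'b': at 9  emit P4@[39:40]
pos 41 'a': at 10  emit P2@[37:41]
pos 42 'a': at 11 (via fail)
pos 43 'a': at 11 (via fail)
pos 44 'd': at 6 (via fail)  emit P1@[44:44]
pos 45 'a': at 11 (via fail)
pos 46 'b': at 12  emit P4@[45:46]
pos 47 'd': at 13  emit P1@[47:47]
pos 48 'a': at 14  emit P3@[45:48]
pos 49 'a': at 11 (via fail)
pos 50 'b': at 12  emit P4@[49:50]
pos 51 'a': at 17 (via fail)
pos 52 'b': at 12 (via fail)  emit P4@[51:52]
pos 53 'b': at 16 (via fail)
pos 54 'c': at 21
pos 55 'a': at 22  emit P7@[53:55]
pos 56 'a': at 11 (via fail)
pos 57 'c': at 1 (via fail)
pos 58 'a': at 11 (via fail)
pos 59 'b': at 12  emit P4@[58:59]
pos 60 'b': at 16 (via fail)
pos 61 'c': at 21
pos 62 'a': at 22  emit P7@[60:62]
pos 63 'd': at 6 (via fail)  emit P1@[63:63]
pos 64 'd': at 7  emit P1@[64:64]
pos 65 'a': at 8
pos 66 'd': at 6 (via fail)  emit P1@[66:66]
pos 67 'd': at 7  emit P1@[67:67]
pos 68 'd': at 7 (via fail)  emit P1@[68:68]
pos 69 'd': at 7 (via fail)  emit P1@[69:69]
pos 70 'a': at 8
pos 71 'c': at 1 (via fail)
pos 72 'c': at 2
pos 73 'a': at 11 (via fail)
pos 74 'b': at 12  emit P4@[73:74]
pos 75 'c': at 21 (via fail)

All matches (sorted): [[2,5],[5,5],[8,7],[9,1],[12,5],[14,0],[14,7],[16,4],[19,4],[21,1],[23,6],[24,1],[26,4],[27,1],[28,3],[29,4],[30,1],[32,5],[33,1],[36,7],[37,1],[38,1],[40,4],[41,2],[44,1],[46,4],[47,1],[48,3],[50,4],[52,4],[55,7],[59,4],[62,7],[63,1],[64,1],[66,1],[67,1],[68,1],[69,1],[74,4]]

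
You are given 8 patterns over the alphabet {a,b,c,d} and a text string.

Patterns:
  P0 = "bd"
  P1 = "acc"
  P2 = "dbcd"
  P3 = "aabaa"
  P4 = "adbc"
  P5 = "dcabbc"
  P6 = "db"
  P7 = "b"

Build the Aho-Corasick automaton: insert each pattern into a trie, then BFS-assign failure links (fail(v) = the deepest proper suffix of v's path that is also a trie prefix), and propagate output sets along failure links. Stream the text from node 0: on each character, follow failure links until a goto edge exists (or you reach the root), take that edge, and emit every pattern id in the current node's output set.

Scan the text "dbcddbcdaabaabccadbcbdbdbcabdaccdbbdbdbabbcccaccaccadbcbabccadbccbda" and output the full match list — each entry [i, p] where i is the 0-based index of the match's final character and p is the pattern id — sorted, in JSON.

Construct AC machine:
Trie nodes:
  n0 'ε': a→3 b→1 d→6
  n1 'b': d→2  [P7 ends]
  n2 'bd': ·  [P0 ends]
  n3 'a': a→10 c→4 d→14
  n4 'ac': c→5
  n5 'acc': ·  [P1 ends]
  n6 'd': b→7 c→17
  n7 'db': c→8  [P6 ends]
  n8 'dbc': d→9
  n9 'dbcd': ·  [P2 ends]
  n10 'aa': b→11
  n11 'aab': a→12
  n12 'aaba': a→13
  n13 'aabaa': ·  [P3 ends]
  n14 'ad': b→15
  n15 'adb': c→16
  n16 'adbc': ·  [P4 ends]
  n17 'dc': a→18
  n18 'dca': b→19
  n19 'dcab': b→20
  n20 'dcabb': c→21
  n21 'dcabbc': ·  [P5 ends]

BFS fail/out derivation:
  n1('b'): parent n0 fail=0; on 'b' 0 → fail=0;  out {7}∪∅={7}
  n3('a'): parent n0 fail=0; on 'a' 0 → fail=0;  out ∅∪∅=∅
  n6('d'): parent n0 fail=0; on 'd' 0 → fail=0;  out ∅∪∅=∅
  n2('bd'): parent n1 fail=0; on 'd' 0 → fail=6;  out {0}∪∅={0}
  n4('ac'): parent n3 fail=0; on 'c' 0 → fail=0;  out ∅∪∅=∅
  n7('db'): parent n6 fail=0; on 'b' 0 → fail=1;  out {6}∪{7}={6,7}
  n10('aa'): parent n3 fail=0; on 'a' 0 → fail=3;  out ∅∪∅=∅
  n14('ad'): parent n3 fail=0; on 'd' 0 → fail=6;  out ∅∪∅=∅
  n17('dc'): parent n6 fail=0; on 'c' 0 → fail=0;  out ∅∪∅=∅
  n5('acc'): parent n4 fail=0; on 'c' 0 → fail=0;  out {1}∪∅={1}
  n8('dbc'): parent n7 fail=1; on 'c' 1→0 → fail=0;  out ∅∪∅=∅
  n11('aab'): parent n10 fail=3; on 'b' 3→0 → fail=1;  out ∅∪{7}={7}
  n15('adb'): parent n14 fail=6; on 'b' 6 → fail=7;  out ∅∪{6,7}={6,7}
  n18('dca'): parent n17 fail=0; on 'a' 0 → fail=3;  out ∅∪∅=∅
  n9('dbcd'): parent n8 fail=0; on 'd' 0 → fail=6;  out {2}∪∅={2}
  n12('aaba'): parent n11 fail=1; on 'a' 1→0 → fail=3;  out ∅∪∅=∅
  n16('adbc'): parent n15 fail=7; on 'c' 7 → fail=8;  out {4}∪∅={4}
  n19('dcab'): parent n18 fail=3; on 'b' 3→0 → fail=1;  out ∅∪{7}={7}
  n13('aabaa'): parent n12 fail=3; on 'a' 3 → fail=10;  out {3}∪∅={3}
  n20('dcabb'): parent n19 fail=1; on 'b' 1→0 → fail=1;  out ∅∪{7}={7}
  n21('dcabbc'): parent n20 fail=1; on 'c' 1→0 → fail=0;  out {5}∪∅={5}

Text stream:
i=0 'd': node 0→6
i=1 'b': node 6→7  emit P6@[0:1],P7@[1:1]
i=2 'c': node 7→8
i=3 'd': node 8→9  emit P2@[0:3]
i=4 'd': node 9→6 ·f
i=5 'b': node 6→7  emit P6@[4:5],P7@[5:5]
i=6 'c': node 7→8
i=7 'd': node 8→9  emit P2@[4:7]
i=8 'a': node 9→3 ·f
i=9 'a': node 3→10
i=10 'b': node 10→11  emit P7@[10:10]
i=11 'a': node 11→12
i=12 'a': node 12→13  emit P3@[8:12]
i=13 'b': node 13→11 ·f  emit P7@[13:13]
i=14 'c': node 11→0 ·f
i=15 'c': node 0→0
i=16 'a': node 0→3
i=17 'd': node 3→14
i=18 'b': node 14→15  emit P6@[17:18],P7@[18:18]
i=19 'c': node 15→16  emit P4@[16:19]
i=20 'b': node 16→1 ·f  emit P7@[20:20]
i=21 'd': node 1→2  emit P0@[20:21]
i=22 'b': node 2→7 ·f  emit P6@[21:22],P7@[22:22]
i=23 'd': node 7→2 ·f  emit P0@[22:23]
i=24 'b': node 2→7 ·f  emit P6@[23:24],P7@[24:24]
i=25 'c': node 7→8
i=26 'a': node 8→3 ·f
i=27 'b': node 3→1 ·f  emit P7@[27:27]
i=28 'd': node 1→2  emit P0@[27:28]
i=29 'a': node 2→3 ·f
i=30 'c': node 3→4
i=31 'c': node 4→5  emit P1@[29:31]
i=32 'd': node 5→6 ·f
i=33 'b': node 6→7  emit P6@[32:33],P7@[33:33]
i=34 'b': node 7→1 ·f  emit P7@[34:34]
i=35 'd': node 1→2  emit P0@[34:35]
i=36 'b': node 2→7 ·f  emit P6@[35:36],P7@[36:36]
i=37 'd': node 7→2 ·f  emit P0@[36:37]
i=38 'b': node 2→7 ·f  emit P6@[37:38],P7@[38:38]
i=39 'a': node 7→3 ·f
i=40 'b': node 3→1 ·f  emit P7@[40:40]
i=41 'b': node 1→1 ·f  emit P7@[41:41]
i=42 'c': node 1→0 ·f
i=43 'c': node 0→0
i=44 'c': node 0→0
i=45 'a': node 0→3
i=46 'c': node 3→4
i=47 'c': node 4→5  emit P1@[45:47]
i=48 'a': node 5→3 ·f
i=49 'c': node 3→4
i=50 'c': node 4→5  emit P1@[48:50]
i=51 'a': node 5→3 ·f
i=52 'd': node 3→14
i=53 'b': node 14→15  emit P6@[52:53],P7@[53:53]
i=54 'c': node 15→16  emit P4@[51:54]
i=55 'b': node 16→1 ·f  emit P7@[55:55]
i=56 'a': node 1→3 ·f
i=57 'b': node 3→1 ·f  emit P7@[57:57]
i=58 'c': node 1→0 ·f
i=59 'c': node 0→0
i=60 'a': node 0→3
i=61 'd': node 3→14
i=62 'b': node 14→15  emit P6@[61:62],P7@[62:62]
i=63 'c': node 15→16  emit P4@[60:63]
i=64 'c': node 16→0 ·f
i=65 'b': node 0→1  emit P7@[65:65]
i=66 'd': node 1→2  emit P0@[65:66]
i=67 'a': node 2→3 ·f

Result: [[1,6],[1,7],[3,2],[5,6],[5,7],[7,2],[10,7],[12,3],[13,7],[18,6],[18,7],[19,4],[20,7],[21,0],[22,6],[22,7],[23,0],[24,6],[24,7],[27,7],[28,0],[31,1],[33,6],[33,7],[34,7],[35,0],[36,6],[36,7],[37,0],[38,6],[38,7],[40,7],[41,7],[47,1],[50,1],[53,6],[53,7],[54,4],[55,7],[57,7],[62,6],[62,7],[63,4],[65,7],[66,0]]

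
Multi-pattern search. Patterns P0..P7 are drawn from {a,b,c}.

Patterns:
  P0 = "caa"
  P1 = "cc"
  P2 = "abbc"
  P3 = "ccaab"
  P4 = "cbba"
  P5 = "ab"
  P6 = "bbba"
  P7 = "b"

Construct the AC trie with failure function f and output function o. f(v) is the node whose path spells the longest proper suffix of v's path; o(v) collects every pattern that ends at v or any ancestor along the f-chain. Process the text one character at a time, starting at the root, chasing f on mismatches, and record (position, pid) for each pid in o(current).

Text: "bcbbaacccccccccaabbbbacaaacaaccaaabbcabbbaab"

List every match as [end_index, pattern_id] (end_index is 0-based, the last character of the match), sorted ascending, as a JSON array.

Build:
Trie nodes:
  n0 'ε': a→5 b→15 c→1
  n1 'c': a→2 b→12 c→4
  n2 'ca': a→3
  n3 'caa': ·  ←P0
  n4 'cc': a→9  ←P1
  n5 'a': b→6
  n6 'ab': b→7  ←P5
  n7 'abb': c→8
  n8 'abbc': ·  ←P2
  n9 'cca': a→10
  n10 'ccaa': b→11
  n11 'ccaab': ·  ←P3
  n12 'cb': b→13
  n13 'cbb': a→14
  n14 'cbba': ·  ←P4
  n15 'b': b→16  ←P7
  n16 'bb': b→17
  n17 'bbb': a→18
  n18 'bbba': ·  ←P6

Failure links (BFS by depth):
  n1('c'): parent n0 fail=0; on 'c' 0 → fail=0;  out ∅∪∅=∅
  n5('a'): parent n0 fail=0; on 'a' 0 → fail=0;  out ∅∪∅=∅
  n15('b'): parent n0 fail=0; on 'b' 0 → fail=0;  out {7}∪∅={7}
  n2('ca'): parent n1 fail=0; on 'a' 0 → fail=5;  out ∅∪∅=∅
  n4('cc'): parent n1 fail=0; on 'c' 0 → fail=1;  out {1}∪∅={1}
  n6('ab'): parent n5 fail=0; on 'b' 0 → fail=15;  out {5}∪{7}={5,7}
  n12('cb'): parent n1 fail=0; on 'b' 0 → fail=15;  out ∅∪{7}={7}
  n16('bb'): parent n15 fail=0; on 'b' 0 → fail=15;  out ∅∪{7}={7}
  n3('caa'): parent n2 fail=5; on 'a' 5→0 → fail=5;  out {0}∪∅={0}
  n7('abb'): parent n6 fail=15; on 'b' 15 → fail=16;  out ∅∪{7}={7}
  n9('cca'): parent n4 fail=1; on 'a' 1 → fail=2;  out ∅∪∅=∅
  n13('cbb'): parent n12 fail=15; on 'b' 15 → fail=16;  out ∅∪{7}={7}
  n17('bbb'): parent n16 fail=15; on 'b' 15 → fail=16;  out ∅∪{7}={7}
  n8('abbc'): parent n7 fail=16; on 'c' 16→15→0 → fail=1;  out {2}∪∅={2}
  n10('ccaa'): parent n9 fail=2; on 'a' 2 → fail=3;  out ∅∪{0}={0}
  n14('cbba'): parent n13 fail=16; on 'a' 16→15→0 → fail=5;  out {4}∪∅={4}
  n18('bbba'): parent n17 fail=16; on 'a' 16→15→0 → fail=5;  out {6}∪∅={6}
  n11('ccaab'): parent n10 fail=3; on 'b' 3→5 → fail=6;  out {3}∪{5,7}={3,5,7}

Text stream:
pos 0 'b': at 15  ** P7@[0:0]
pos 1 'c': at 1 ·f
pos 2 'b': at 12  ** P7@[2:2]
pos 3 'b': at 13  ** P7@[3:3]
pos 4 'a': at 14  ** P4@[1:4]
pos 5 'a': at 5 ·f
pos 6 'c': at 1 ·f
pos 7 'c': at 4  ** P1@[6:7]
pos 8 'c': at 4 ·f  ** P1@[7:8]
pos 9 'c': at 4 ·f  ** P1@[8:9]
pos 10 'c': at 4 ·f  ** P1@[9:10]
pos 11 'c': at 4 ·f  ** P1@[10:11]
pos 12 'c': at 4 ·f  ** P1@[11:12]
pos 13 'c': at 4 ·f  ** P1@[12:13]
pos 14 'c': at 4 ·f  ** P1@[13:14]
pos 15 'a': at 9
pos 16 'a': at 10  ** P0@[14:16]
pos 17 'b': at 11  ** P3@[13:17],P5@[16:17],P7@[17:17]
pos 18 'b': at 7 ·f  ** P7@[18:18]
pos 19 'b': at 17 ·f  ** P7@[19:19]
pos 20 'b': at 17 ·f  ** P7@[20:20]
pos 21 'a': at 18  ** P6@[18:21]
pos 22 'c': at 1 ·f
pos 23 'a': at 2
pos 24 'a': at 3  ** P0@[22:24]
pos 25 'a': at 5 ·f
pos 26 'c': at 1 ·f
pos 27 'a': at 2
pos 28 'a': at 3  ** P0@[26:28]
pos 29 'c': at 1 ·f
pos 30 'c': at 4  ** P1@[29:30]
pos 31 'a': at 9
pos 32 'a': at 10  ** P0@[30:32]
pos 33 'a': at 5 ·f
pos 34 'b': at 6  ** P5@[33:34],P7@[34:34]
pos 35 'b': at 7  ** P7@[35:35]
pos 36 'c': at 8  ** P2@[33:36]
pos 37 'a': at 2 ·f
pos 38 'b': at 6 ·f  ** P5@[37:38],P7@[38:38]
pos 39 'b': at 7  ** P7@[39:39]
pos 40 'b': at 17 ·f  ** P7@[40:40]
pos 41 'a': at 18  ** P6@[38:41]
pos 42 'a': at 5 ·f
pos 43 'b': at 6  ** P5@[42:43],P7@[43:43]

Matches: [[0,7],[2,7],[3,7],[4,4],[7,1],[8,1],[9,1],[10,1],[11,1],[12,1],[13,1],[14,1],[16,0],[17,3],[17,5],[17,7],[18,7],[19,7],[20,7],[21,6],[24,0],[28,0],[30,1],[32,0],[34,5],[34,7],[35,7],[36,2],[38,5],[38,7],[39,7],[40,7],[41,6],[43,5],[43,7]]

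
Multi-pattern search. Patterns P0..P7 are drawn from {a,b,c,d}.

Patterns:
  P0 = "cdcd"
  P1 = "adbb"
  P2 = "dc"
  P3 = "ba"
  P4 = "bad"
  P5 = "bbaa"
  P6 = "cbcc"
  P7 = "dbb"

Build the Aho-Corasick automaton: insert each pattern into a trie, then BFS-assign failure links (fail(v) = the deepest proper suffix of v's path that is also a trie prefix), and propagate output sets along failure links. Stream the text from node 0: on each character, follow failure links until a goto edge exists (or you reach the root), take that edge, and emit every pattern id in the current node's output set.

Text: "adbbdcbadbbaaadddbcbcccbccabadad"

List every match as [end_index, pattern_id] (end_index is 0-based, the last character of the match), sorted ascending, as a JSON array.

Build automaton:
Trie nodes:
  n0 'ε': a→5 b→11 c→1 d→9
  n1 'c': b→17 d→2
  n2 'cd': c→3
  n3 'cdc': d→4
  n4 'cdcd': ·  ←P0
  n5 'a': d→6
  n6 'ad': b→7
  n7 'adb': b→8
  n8 'adbb': ·  ←P1
  n9 'd': b→20 c→10
  n10 'dc': ·  ←P2
  n11 'b': a→12 b→14
  n12 'ba': d→13  ←P3
  n13 'bad': ·  ←P4
  n14 'bb': a→15
  n15 'bba': a→16
  n16 'bbaa': ·  ←P5
  n17 'cb': c→18
  n18 'cbc': c→19
  n19 'cbcc': ·  ←P6
  n20 'db': b→21
  n21 'dbb': ·  ←P7

Failure links (BFS by depth):
  fail(1) 'c': from fail(0)=0 chase 'c': 0 ⇒ 0;  out=∅∪out(0)=∅
  fail(5) 'a': from fail(0)=0 chase 'a': 0 ⇒ 0;  out=∅∪out(0)=∅
  fail(9) 'd': from fail(0)=0 chase 'd': 0 ⇒ 0;  out=∅∪out(0)=∅
  fail(11) 'b': from fail(0)=0 chase 'b': 0 ⇒ 0;  out=∅∪out(0)=∅
  fail(2) 'cd': from fail(1)=0 chase 'd': 0 ⇒ 9;  out=∅∪out(9)=∅
  fail(6) 'ad': from fail(5)=0 chase 'd': 0 ⇒ 9;  out=∅∪out(9)=∅
  fail(10) 'dc': from fail(9)=0 chase 'c': 0 ⇒ 1;  out={2}∪out(1)={2}
  fail(12) 'ba': from fail(11)=0 chase 'a': 0 ⇒ 5;  out={3}∪out(5)={3}
  fail(14) 'bb': from fail(11)=0 chase 'b': 0 ⇒ 11;  out=∅∪out(11)=∅
  fail(17) 'cb': from fail(1)=0 chase 'b': 0 ⇒ 11;  out=∅∪out(11)=∅
  fail(20) 'db': from fail(9)=0 chase 'b': 0 ⇒ 11;  out=∅∪out(11)=∅
  fail(3) 'cdc': from fail(2)=9 chase 'c': 9 ⇒ 10;  out=∅∪out(10)={2}
  fail(7) 'adb': from fail(6)=9 chase 'b': 9 ⇒ 20;  out=∅∪out(20)=∅
  fail(13) 'bad': from fail(12)=5 chase 'd': 5 ⇒ 6;  out={4}∪out(6)={4}
  fail(15) 'bba': from fail(14)=11 chase 'a': 11 ⇒ 12;  out=∅∪out(12)={3}
  fail(18) 'cbc': from fail(17)=11 chase 'c': 11→0 ⇒ 1;  out=∅∪out(1)=∅
  fail(21) 'dbb': from fail(20)=11 chase 'b': 11 ⇒ 14;  out={7}∪out(14)={7}
  fail(4) 'cdcd': from fail(3)=10 chase 'd': 10→1 ⇒ 2;  out={0}∪out(2)={0}
  fail(8) 'adbb': from fail(7)=20 chase 'b': 20 ⇒ 21;  out={1}∪out(21)={1,7}
  fail(16) 'bbaa': from fail(15)=12 chase 'a': 12→5→0 ⇒ 5;  out={5}∪out(5)={5}
  fail(19) 'cbcc': from fail(18)=1 chase 'c': 1→0 ⇒ 1;  out={6}∪out(1)={6}

Scan:
i=0 'a': node 0→5
i=1 'd': node 5→6
i=2 'b': node 6→7
i=3 'b': node 7→8  emit P1@[0:3],P7@[1:3]
i=4 'd': node 8→9 (fail-walked)
i=5 'c': node 9→10  emit P2@[4:5]
i=6 'b': node 10→17 (fail-walked)
i=7 'a': node 17→12 (fail-walked)  emit P3@[6:7]
i=8 'd': node 12→13  emit P4@[6:8]
i=9 'b': node 13→7 (fail-walked)
i=10 'b': node 7→8  emit P1@[7:10],P7@[8:10]
i=11 'a': node 8→15 (fail-walked)  emit P3@[10:11]
i=12 'a': node 15→16  emit P5@[9:12]
i=13 'a': node 16→5 (fail-walked)
i=14 'd': node 5→6
i=15 'd': node 6→9 (fail-walked)
i=16 'd': node 9→9 (fail-walked)
i=17 'b': node 9→20
i=18 'c': node 20→1 (fail-walked)
i=19 'b': node 1→17
i=20 'c': node 17→18
i=21 'c': node 18→19  emit P6@[18:21]
i=22 'c': node 19→1 (fail-walked)
i=23 'b': node 1→17
i=24 'c': node 17→18
i=25 'c': node 18→19  emit P6@[22:25]
i=26 'a': node 19→5 (fail-walked)
i=27 'b': node 5→11 (fail-walked)
i=28 'a': node 11→12  emit P3@[27:28]
i=29 'd': node 12→13  emit P4@[27:29]
i=30 'a': node 13→5 (fail-walked)
i=31 'd': node 5→6

Result: [[3,1],[3,7],[5,2],[7,3],[8,4],[10,1],[10,7],[11,3],[12,5],[21,6],[25,6],[28,3],[29,4]]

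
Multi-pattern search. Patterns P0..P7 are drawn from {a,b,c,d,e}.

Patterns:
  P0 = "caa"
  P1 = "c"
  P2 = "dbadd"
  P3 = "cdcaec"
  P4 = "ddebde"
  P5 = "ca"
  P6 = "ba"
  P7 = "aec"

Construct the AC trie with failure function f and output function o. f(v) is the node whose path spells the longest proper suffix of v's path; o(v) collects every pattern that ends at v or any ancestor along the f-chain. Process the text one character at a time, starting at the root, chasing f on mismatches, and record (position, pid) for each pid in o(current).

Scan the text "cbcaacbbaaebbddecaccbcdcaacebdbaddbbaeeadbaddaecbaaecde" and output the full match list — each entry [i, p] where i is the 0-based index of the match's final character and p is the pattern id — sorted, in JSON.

Construct AC machine:
Trie (insert patterns):
  0='ε' goto a→21 b→19 c→1 d→4
  1='c' goto a→2 d→9  [P1 ends]
  2='ca' goto a→3  [P5 ends]
  3='caa' goto ·  [P0 ends]
  4='d' goto b→5 d→14
  5='db' goto a→6
  6='dba' goto d→7
  7='dbad' goto d→8
  8='dbadd' goto ·  [P2 ends]
  9='cd' goto c→10
  10='cdc' goto a→11
  11='cdca' goto e→12
  12='cdcae' goto c→13
  13='cdcaec' goto ·  [P3 ends]
  14='dd' goto e→15
  15='dde' goto b→16
  16='ddeb' goto d→17
  17='ddebd' goto e→18
  18='ddebde' goto ·  [P4 ends]
  19='b' goto a→20
  20='ba' goto ·  [P6 ends]
  21='a' goto e→22
  22='ae' goto c→23
  23='aec' goto ·  [P7 ends]

Failure links (BFS by depth):
  fail(1) 'c': from fail(0)=0 chase 'c': 0 ⇒ 0;  out={1}∪out(0)={1}
  fail(4) 'd': from fail(0)=0 chase 'd': 0 ⇒ 0;  out=∅∪out(0)=∅
  fail(19) 'b': from fail(0)=0 chase 'b': 0 ⇒ 0;  out=∅∪out(0)=∅
  fail(21) 'a': from fail(0)=0 chase 'a': 0 ⇒ 0;  out=∅∪out(0)=∅
  fail(2) 'ca': from fail(1)=0 chase 'a': 0 ⇒ 21;  out={5}∪out(21)={5}
  fail(5) 'db': from fail(4)=0 chase 'b': 0 ⇒ 19;  out=∅∪out(19)=∅
  fail(9) 'cd': from fail(1)=0 chase 'd': 0 ⇒ 4;  out=∅∪out(4)=∅
  fail(14) 'dd': from fail(4)=0 chase 'd': 0 ⇒ 4;  out=∅∪out(4)=∅
  fail(20) 'ba': from fail(19)=0 chase 'a': 0 ⇒ 21;  out={6}∪out(21)={6}
  fail(22) 'ae': from fail(21)=0 chase 'e': 0 ⇒ 0;  out=∅∪out(0)=∅
  fail(3) 'caa': from fail(2)=21 chase 'a': 21→0 ⇒ 21;  out={0}∪out(21)={0}
  fail(6) 'dba': from fail(5)=19 chase 'a': 19 ⇒ 20;  out=∅∪out(20)={6}
  fail(10) 'cdc': from fail(9)=4 chase 'c': 4→0 ⇒ 1;  out=∅∪out(1)={1}
  fail(15) 'dde': from fail(14)=4 chase 'e': 4→0 ⇒ 0;  out=∅∪out(0)=∅
  fail(23) 'aec': from fail(22)=0 chase 'c': 0 ⇒ 1;  out={7}∪out(1)={1,7}
  fail(7) 'dbad': from fail(6)=20 chase 'd': 20→21→0 ⇒ 4;  out=∅∪out(4)=∅
  fail(11) 'cdca': from fail(10)=1 chase 'a': 1 ⇒ 2;  out=∅∪out(2)={5}
  fail(16) 'ddeb': from fail(15)=0 chase 'b': 0 ⇒ 19;  out=∅∪out(19)=∅
  fail(8) 'dbadd': from fail(7)=4 chase 'd': 4 ⇒ 14;  out={2}∪out(14)={2}
  fail(12) 'cdcae': from fail(11)=2 chase 'e': 2→21 ⇒ 22;  out=∅∪out(22)=∅
  fail(17) 'ddebd': from fail(16)=19 chase 'd': 19→0 ⇒ 4;  out=∅∪out(4)=∅
  fail(13) 'cdcaec': from fail(12)=22 chase 'c': 22 ⇒ 23;  out={3}∪out(23)={1,3,7}
  fail(18) 'ddebde': from fail(17)=4 chase 'e': 4→0 ⇒ 0;  out={4}∪out(0)={4}

Text stream:
pos 0 'c': at 1  ** P1@[0:0]
pos 1 'b': at 19 (via fail)
pos 2 'c': at 1 (via fail)  ** P1@[2:2]
pos 3 'a': at 2  ** P5@[2:3]
pos 4 'a': at 3  ** P0@[2:4]
pos 5 'c': at 1 (via fail)  ** P1@[5:5]
pos 6 'b': at 19 (via fail)
pos 7 'b': at 19 (via fail)
pos 8 'a': at 20  ** P6@[7:8]
pos 9 'a': at 21 (via fail)
pos 10 'e': at 22
pos 11 'b': at 19 (via fail)
pos 12 'b': at 19 (via fail)
pos 13 'd': at 4 (via fail)
pos 14 'd': at 14
pos 15 'e': at 15
pos 16 'c': at 1 (via fail)  ** P1@[16:16]
pos 17 'a': at 2  ** P5@[16:17]
pos 18 'c': at 1 (via fail)  ** P1@[18:18]
pos 19 'c': at 1 (via fail)  ** P1@[19:19]
pos 20 'b': at 19 (via fail)
pos 21 'c': at 1 (via fail)  ** P1@[21:21]
pos 22 'd': at 9
pos 23 'c': at 10  ** P1@[23:23]
pos 24 'a': at 11  ** P5@[23:24]
pos 25 'a': at 3 (via fail)  ** P0@[23:25]
pos 26 'c': at 1 (via fail)  ** P1@[26:26]
pos 27 'e': at 0 (via fail)
pos 28 'b': at 19
pos 29 'd': at 4 (via fail)
pos 30 'b': at 5
pos 31 'a': at 6  ** P6@[30:31]
pos 32 'd': at 7
pos 33 'd': at 8  ** P2@[29:33]
pos 34 'b': at 5 (via fail)
pos 35 'b': at 19 (via fail)
pos 36 'a': at 20  ** P6@[35:36]
pos 37 'e': at 22 (via fail)
pos 38 'e': at 0 (via fail)
pos 39 'a': at 21
pos 40 'd': at 4 (via fail)
pos 41 'b': at 5
pos 42 'a': at 6  ** P6@[41:42]
pos 43 'd': at 7
pos 44 'd': at 8  ** P2@[40:44]
pos 45 'a': at 21 (via fail)
pos 46 'e': at 22
pos 47 'c': at 23  ** P1@[47:47],P7@[45:47]
pos 48 'b': at 19 (via fail)
pos 49 'a': at 20  ** P6@[48:49]
pos 50 'a': at 21 (via fail)
pos 51 'e': at 22
pos 52 'c': at 23  ** P1@[52:52],P7@[50:52]
pos 53 'd': at 9 (via fail)
pos 54 'e': at 0 (via fail)

All matches (sorted): [[0,1],[2,1],[3,5],[4,0],[5,1],[8,6],[16,1],[17,5],[18,1],[19,1],[21,1],[23,1],[24,5],[25,0],[26,1],[31,6],[33,2],[36,6],[42,6],[44,2],[47,1],[47,7],[49,6],[52,1],[52,7]]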